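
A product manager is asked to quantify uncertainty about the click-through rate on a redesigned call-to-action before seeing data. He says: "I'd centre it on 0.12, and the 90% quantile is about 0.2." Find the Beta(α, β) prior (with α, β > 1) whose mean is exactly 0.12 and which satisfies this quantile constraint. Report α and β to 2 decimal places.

With mean 0.12 fixed, write α = 0.12s, β = 0.88s where s = α+β.
Need P(θ < 0.2) = 0.9 under Beta(0.12s, 0.88s). Normal approximation: (q−m)/√(m(1−m)/s) ≈ z_{0.9} = 1.28, so s ≈ 0.12·0.88·(1.28)²/(0.2−0.12)² = 27.1.
At s = 27.1: P(θ<0.2) ≈ 0.893. Adjusting to match 0.9 gives s ≈ 29.41.
So α = 0.12·29.41 ≈ 3.53, β = 0.88·29.41 ≈ 25.88.

α ≈ 3.53, β ≈ 25.88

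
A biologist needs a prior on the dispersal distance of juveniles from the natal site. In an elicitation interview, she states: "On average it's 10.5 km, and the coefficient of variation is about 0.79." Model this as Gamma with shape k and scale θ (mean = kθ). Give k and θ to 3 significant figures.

k ≈ 1.6, θ ≈ 6.55

For Gamma(k, scale θ): mean = kθ, variance = kθ², so CV = 1/√k.
CV = 0.79, hence k = 1/CV² = 1.6.
Then θ = mean/k = 10.5/1.6 = 6.55.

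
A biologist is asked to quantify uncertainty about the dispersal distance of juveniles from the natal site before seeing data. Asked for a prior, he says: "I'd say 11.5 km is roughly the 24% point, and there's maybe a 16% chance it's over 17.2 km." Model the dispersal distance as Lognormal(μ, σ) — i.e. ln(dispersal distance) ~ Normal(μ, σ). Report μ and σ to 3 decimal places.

If T ~ Lognormal(μ,σ) then ln T ~ Normal(μ,σ), so the p-quantile of ln T is μ + z_p·σ.
ln(11.5) = 2.442 and ln(17.2) = 2.845; z_{0.24} = -0.7063, z_{0.84} = 0.9945.
σ = (2.845 − 2.442)/(0.9945 − (-0.7063)) = 0.237.
μ = 2.442 − (-0.7063)·0.237 = 2.610.

μ ≈ 2.610, σ ≈ 0.237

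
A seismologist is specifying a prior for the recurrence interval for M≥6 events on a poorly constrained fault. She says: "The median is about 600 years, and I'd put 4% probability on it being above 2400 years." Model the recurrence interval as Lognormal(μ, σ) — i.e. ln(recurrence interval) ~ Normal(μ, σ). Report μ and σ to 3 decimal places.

μ ≈ 6.397, σ ≈ 0.792

If T ~ Lognormal(μ,σ) then ln T ~ Normal(μ,σ), so the p-quantile of ln T is μ + z_p·σ.
ln(600) = 6.397 and ln(2400) = 7.783; z_{0.5} = 0, z_{0.96} = 1.751.
σ = (7.783 − 6.397)/(1.751 − (0)) = 0.792.
μ = 6.397 − (0)·0.792 = 6.397.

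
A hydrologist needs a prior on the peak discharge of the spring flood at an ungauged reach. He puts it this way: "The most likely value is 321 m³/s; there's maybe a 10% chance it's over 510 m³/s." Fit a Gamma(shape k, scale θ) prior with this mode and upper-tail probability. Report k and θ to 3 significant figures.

Gamma(k,θ) with k>1 has mode (k−1)θ, so θ = 321/(k−1).
Need P(X < 510) = 0.9 with θ tied to k this way. Start at k = 2, θ = 321: P(X<510) ≈ 0.471.
Too low — raise k to concentrate. Iterating converges to k ≈ 9.76.
Then θ = 321/(9.76−1) ≈ 36.7.

k ≈ 9.76, θ ≈ 36.7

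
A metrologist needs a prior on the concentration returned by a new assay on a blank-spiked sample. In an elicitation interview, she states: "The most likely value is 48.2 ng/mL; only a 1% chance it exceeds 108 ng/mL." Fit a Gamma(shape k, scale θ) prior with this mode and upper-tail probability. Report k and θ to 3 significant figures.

Gamma(k,θ) with k>1 has mode (k−1)θ, so θ = 48.2/(k−1).
Need P(X < 108) = 0.99 with θ tied to k this way. Start at k = 2, θ = 48.2: P(X<108) ≈ 0.655.
Too low — raise k to concentrate. Iterating converges to k ≈ 8.38.
Then θ = 48.2/(8.38−1) ≈ 6.53.

k ≈ 8.38, θ ≈ 6.53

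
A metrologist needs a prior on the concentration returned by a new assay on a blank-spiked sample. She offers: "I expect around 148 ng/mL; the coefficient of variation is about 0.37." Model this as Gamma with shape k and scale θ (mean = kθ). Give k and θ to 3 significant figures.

k ≈ 7.3, θ ≈ 20.3

For Gamma(k, scale θ): mean = kθ, variance = kθ², so CV = 1/√k.
CV = 0.37, hence k = 1/CV² = 7.3.
Then θ = mean/k = 148/7.3 = 20.3.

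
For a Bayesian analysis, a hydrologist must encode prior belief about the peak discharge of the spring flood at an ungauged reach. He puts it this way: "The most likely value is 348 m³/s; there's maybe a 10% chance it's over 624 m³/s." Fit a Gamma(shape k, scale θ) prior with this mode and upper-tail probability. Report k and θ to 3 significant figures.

Gamma(k,θ) with k>1 has mode (k−1)θ, so θ = 348/(k−1).
Need P(X < 624) = 0.9 with θ tied to k this way. Start at k = 2, θ = 348: P(X<624) ≈ 0.535.
Too low — raise k to concentrate. Iterating converges to k ≈ 6.58.
Then θ = 348/(6.58−1) ≈ 62.3.

k ≈ 6.58, θ ≈ 62.3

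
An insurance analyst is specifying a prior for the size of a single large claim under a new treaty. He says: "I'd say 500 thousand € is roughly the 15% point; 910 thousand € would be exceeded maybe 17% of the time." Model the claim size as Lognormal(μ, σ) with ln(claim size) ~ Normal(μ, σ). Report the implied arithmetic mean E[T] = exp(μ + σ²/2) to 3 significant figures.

If T ~ Lognormal(μ,σ) then ln T ~ Normal(μ,σ), so the p-quantile of ln T is μ + z_p·σ.
ln(500) = 6.215 and ln(910) = 6.813; z_{0.15} = -1.036, z_{0.83} = 0.9542.
σ = (6.813 − 6.215)/(0.9542 − (-1.036)) = 0.301.
μ = 6.215 − (-1.036)·0.301 = 6.526.
E[T] = exp(μ + σ²/2) = exp(6.526 + 0.0453) = 715 thousand €.

E[T] ≈ 715 thousand €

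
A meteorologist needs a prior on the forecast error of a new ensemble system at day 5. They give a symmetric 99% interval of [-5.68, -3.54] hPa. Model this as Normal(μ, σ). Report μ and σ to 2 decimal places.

A symmetric 99% interval runs μ ± z·σ with z = 2.576.
Half-width = 1.07, so σ = 1.07/2.576 = 0.42.
μ is the interval midpoint, -4.61.

μ = -4.61, σ = 0.42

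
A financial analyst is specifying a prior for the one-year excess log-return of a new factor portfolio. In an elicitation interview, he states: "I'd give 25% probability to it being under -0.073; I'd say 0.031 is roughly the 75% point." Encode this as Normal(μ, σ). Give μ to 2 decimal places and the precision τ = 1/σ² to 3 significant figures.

μ = -0.02, τ = 168

For Normal(μ,σ), the p-quantile is μ + z_p·σ. Here z_{0.25} = -0.6745, z_{0.75} = 0.6745.
So -0.073 = μ − 0.6745σ and 0.031 = μ + 0.6745σ.
Subtracting: σ = (0.031 − -0.073)/(0.6745 − (-0.6745)) = 0.08.
Then μ = -0.073 − (-0.6745)·0.08 = -0.02.
Precision τ = 1/σ² = 1/0.0771² = 168.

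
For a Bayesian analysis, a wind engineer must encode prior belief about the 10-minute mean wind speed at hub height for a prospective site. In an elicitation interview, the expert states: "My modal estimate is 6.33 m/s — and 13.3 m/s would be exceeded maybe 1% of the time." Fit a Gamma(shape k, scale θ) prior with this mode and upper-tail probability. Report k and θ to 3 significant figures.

Gamma(k,θ) with k>1 has mode (k−1)θ, so θ = 6.33/(k−1).
Need P(X < 13.3) = 0.99 with θ tied to k this way. Start at k = 2, θ = 6.33: P(X<13.3) ≈ 0.621.
Too low — raise k to concentrate. Iterating converges to k ≈ 9.83.
Then θ = 6.33/(9.83−1) ≈ 0.717.

k ≈ 9.83, θ ≈ 0.717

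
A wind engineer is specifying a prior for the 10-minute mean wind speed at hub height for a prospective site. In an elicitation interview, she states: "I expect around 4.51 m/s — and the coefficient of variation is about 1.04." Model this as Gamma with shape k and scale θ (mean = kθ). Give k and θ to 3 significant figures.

For Gamma(k, scale θ): mean = kθ, variance = kθ², so CV = 1/√k.
CV = 1.04, hence k = 1/CV² = 0.925.
Then θ = mean/k = 4.51/0.925 = 4.88.

k ≈ 0.925, θ ≈ 4.88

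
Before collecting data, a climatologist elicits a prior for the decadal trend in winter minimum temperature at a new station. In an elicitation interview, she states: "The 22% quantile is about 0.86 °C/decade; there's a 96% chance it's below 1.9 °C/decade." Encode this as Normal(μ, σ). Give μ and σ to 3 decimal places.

μ = 1.178, σ = 0.412

The p-quantile of Normal(μ,σ) is μ + z_p·σ, with z_{0.22} = -0.7722 and z_{0.96} = 1.751.
Eliminate σ: μ = (z₂·x₁ − z₁·x₂)/(z₂ − z₁) = (1.751·0.86 − (-0.7722)·1.9)/2.523 = 1.178.
Then σ = (x₂ − x₁)/(z₂ − z₁) = (1.9 − 0.86)/2.523 = 0.412.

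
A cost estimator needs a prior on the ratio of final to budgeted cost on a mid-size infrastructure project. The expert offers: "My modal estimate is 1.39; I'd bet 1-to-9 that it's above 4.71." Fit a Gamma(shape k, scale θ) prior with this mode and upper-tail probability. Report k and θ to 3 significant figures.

Gamma(k,θ) with k>1 has mode (k−1)θ, so θ = 1.39/(k−1).
Need P(X < 4.71) = 0.9 with θ tied to k this way. Start at k = 2, θ = 1.39: P(X<4.71) ≈ 0.852.
Too low — raise k to concentrate. Iterating converges to k ≈ 2.26.
Then θ = 1.39/(2.26−1) ≈ 1.1.

k ≈ 2.26, θ ≈ 1.1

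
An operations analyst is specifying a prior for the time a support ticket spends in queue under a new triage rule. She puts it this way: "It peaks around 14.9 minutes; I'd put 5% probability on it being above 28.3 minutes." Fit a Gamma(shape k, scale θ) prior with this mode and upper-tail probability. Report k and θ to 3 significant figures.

Gamma(k,θ) with k>1 has mode (k−1)θ, so θ = 14.9/(k−1).
Need P(X < 28.3) = 0.95 with θ tied to k this way. Start at k = 2, θ = 14.9: P(X<28.3) ≈ 0.566.
Too low — raise k to concentrate. Iterating converges to k ≈ 7.76.
Then θ = 14.9/(7.76−1) ≈ 2.21.

k ≈ 7.76, θ ≈ 2.21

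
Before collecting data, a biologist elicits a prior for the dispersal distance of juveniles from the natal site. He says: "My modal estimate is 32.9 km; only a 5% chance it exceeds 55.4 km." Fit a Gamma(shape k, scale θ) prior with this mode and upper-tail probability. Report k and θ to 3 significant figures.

k ≈ 11.3, θ ≈ 3.2

Gamma(k,θ) with k>1 has mode (k−1)θ, so θ = 32.9/(k−1).
Need P(X < 55.4) = 0.95 with θ tied to k this way. Start at k = 2, θ = 32.9: P(X<55.4) ≈ 0.502.
Too low — raise k to concentrate. Iterating converges to k ≈ 11.3.
Then θ = 32.9/(11.3−1) ≈ 3.2.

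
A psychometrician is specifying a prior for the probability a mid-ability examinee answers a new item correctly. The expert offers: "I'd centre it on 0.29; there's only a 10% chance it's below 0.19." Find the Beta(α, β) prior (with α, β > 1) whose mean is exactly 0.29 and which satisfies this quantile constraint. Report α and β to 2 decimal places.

α ≈ 9.07, β ≈ 22.20

With mean 0.29 fixed, write α = 0.29s, β = 0.71s where s = α+β.
Need P(θ < 0.19) = 0.1 under Beta(0.29s, 0.71s). Normal approximation: (q−m)/√(m(1−m)/s) ≈ z_{0.1} = -1.28, so s ≈ 0.29·0.71·(-1.28)²/(0.19−0.29)² = 33.8.
At s = 33.8: P(θ<0.19) ≈ 0.090. Adjusting to match 0.1 gives s ≈ 31.27.
So α = 0.29·31.27 ≈ 9.07, β = 0.71·31.27 ≈ 22.20.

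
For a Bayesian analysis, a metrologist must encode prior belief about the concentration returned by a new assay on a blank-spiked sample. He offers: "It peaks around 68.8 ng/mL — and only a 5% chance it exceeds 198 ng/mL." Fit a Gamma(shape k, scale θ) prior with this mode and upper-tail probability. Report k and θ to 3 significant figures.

k ≈ 3.39, θ ≈ 28.8

Gamma(k,θ) with k>1 has mode (k−1)θ, so θ = 68.8/(k−1).
Need P(X < 198) = 0.95 with θ tied to k this way. Start at k = 2, θ = 68.8: P(X<198) ≈ 0.782.
Too low — raise k to concentrate. Iterating converges to k ≈ 3.39.
Then θ = 68.8/(3.39−1) ≈ 28.8.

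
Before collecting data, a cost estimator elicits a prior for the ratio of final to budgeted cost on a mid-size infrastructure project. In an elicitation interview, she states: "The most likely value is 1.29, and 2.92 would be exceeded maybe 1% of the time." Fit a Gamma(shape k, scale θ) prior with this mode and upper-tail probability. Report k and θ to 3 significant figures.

Gamma(k,θ) with k>1 has mode (k−1)θ, so θ = 1.29/(k−1).
Need P(X < 2.92) = 0.99 with θ tied to k this way. Start at k = 2, θ = 1.29: P(X<2.92) ≈ 0.661.
Too low — raise k to concentrate. Iterating converges to k ≈ 8.18.
Then θ = 1.29/(8.18−1) ≈ 0.18.

k ≈ 8.18, θ ≈ 0.18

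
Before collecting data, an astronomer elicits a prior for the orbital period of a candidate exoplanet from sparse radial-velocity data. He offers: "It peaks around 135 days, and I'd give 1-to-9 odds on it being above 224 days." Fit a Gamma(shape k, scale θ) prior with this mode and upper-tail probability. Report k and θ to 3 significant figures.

Gamma(k,θ) with k>1 has mode (k−1)θ, so θ = 135/(k−1).
Need P(X < 224) = 0.9 with θ tied to k this way. Start at k = 2, θ = 135: P(X<224) ≈ 0.494.
Too low — raise k to concentrate. Iterating converges to k ≈ 8.36.
Then θ = 135/(8.36−1) ≈ 18.3.

k ≈ 8.36, θ ≈ 18.3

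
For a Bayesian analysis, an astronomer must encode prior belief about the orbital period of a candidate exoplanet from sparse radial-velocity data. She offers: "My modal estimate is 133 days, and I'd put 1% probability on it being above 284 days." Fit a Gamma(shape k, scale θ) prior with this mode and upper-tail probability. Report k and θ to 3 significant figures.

k ≈ 9.43, θ ≈ 15.8

Gamma(k,θ) with k>1 has mode (k−1)θ, so θ = 133/(k−1).
Need P(X < 284) = 0.99 with θ tied to k this way. Start at k = 2, θ = 133: P(X<284) ≈ 0.629.
Too low — raise k to concentrate. Iterating converges to k ≈ 9.43.
Then θ = 133/(9.43−1) ≈ 15.8.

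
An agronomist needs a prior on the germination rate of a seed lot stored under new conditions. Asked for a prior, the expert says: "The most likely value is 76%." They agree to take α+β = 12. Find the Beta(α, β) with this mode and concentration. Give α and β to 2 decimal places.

α = 8.60, β = 3.40

For α,β > 1 the Beta mode is (α−1)/(α+β−2). With α+β = 12, the mode is (α−1)/10.
Set (α−1)/10 = 0.76 → α = 1 + 0.76·10 = 8.60.
β = 12 − α = 3.40.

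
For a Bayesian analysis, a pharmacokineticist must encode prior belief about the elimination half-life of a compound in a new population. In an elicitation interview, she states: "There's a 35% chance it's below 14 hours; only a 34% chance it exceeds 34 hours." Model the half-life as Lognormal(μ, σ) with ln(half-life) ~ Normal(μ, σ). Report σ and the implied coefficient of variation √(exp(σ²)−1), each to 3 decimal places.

If T ~ Lognormal(μ,σ) then ln T ~ Normal(μ,σ), so the p-quantile of ln T is μ + z_p·σ.
ln(14) = 2.639 and ln(34) = 3.526; z_{0.35} = -0.3853, z_{0.66} = 0.4125.
σ = (3.526 − 2.639)/(0.4125 − (-0.3853)) = 1.112.
μ = 2.639 − (-0.3853)·1.112 = 3.068.
CV = √(exp(σ²)−1) = √(exp(1.2370)−1) = 1.564.

σ ≈ 1.112, CV ≈ 1.564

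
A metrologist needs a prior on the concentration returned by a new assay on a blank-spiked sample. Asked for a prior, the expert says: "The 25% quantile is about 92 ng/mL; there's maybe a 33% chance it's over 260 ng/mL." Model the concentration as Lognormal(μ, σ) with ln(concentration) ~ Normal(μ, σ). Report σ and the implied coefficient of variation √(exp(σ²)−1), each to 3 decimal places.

If T ~ Lognormal(μ,σ) then ln T ~ Normal(μ,σ), so the p-quantile of ln T is μ + z_p·σ.
ln(92) = 4.522 and ln(260) = 5.561; z_{0.25} = -0.6745, z_{0.67} = 0.4399.
σ = (5.561 − 4.522)/(0.4399 − (-0.6745)) = 0.932.
μ = 4.522 − (-0.6745)·0.932 = 5.151.
CV = √(exp(σ²)−1) = √(exp(0.8691)−1) = 1.177.

σ ≈ 0.932, CV ≈ 1.177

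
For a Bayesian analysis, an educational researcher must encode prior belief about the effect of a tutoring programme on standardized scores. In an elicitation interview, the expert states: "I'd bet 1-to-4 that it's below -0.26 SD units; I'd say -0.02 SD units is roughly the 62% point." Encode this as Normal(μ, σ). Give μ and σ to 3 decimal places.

μ = -0.084, σ = 0.209

The p-quantile of Normal(μ,σ) is μ + z_p·σ, with z_{0.2} = -0.8416 and z_{0.62} = 0.3055.
Eliminate σ: μ = (z₂·x₁ − z₁·x₂)/(z₂ − z₁) = (0.3055·-0.26 − (-0.8416)·-0.02)/1.147 = -0.084.
Then σ = (x₂ − x₁)/(z₂ − z₁) = (-0.02 − -0.26)/1.147 = 0.209.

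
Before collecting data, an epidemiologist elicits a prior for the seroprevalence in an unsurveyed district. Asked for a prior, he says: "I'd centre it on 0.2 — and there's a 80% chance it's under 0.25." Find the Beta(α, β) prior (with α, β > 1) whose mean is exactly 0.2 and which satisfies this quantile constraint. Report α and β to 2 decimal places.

α ≈ 8.47, β ≈ 33.88

With mean 0.2 fixed, write α = 0.2s, β = 0.8s where s = α+β.
Need P(θ < 0.25) = 0.8 under Beta(0.2s, 0.8s). Normal approximation: (q−m)/√(m(1−m)/s) ≈ z_{0.8} = 0.842, so s ≈ 0.2·0.8·(0.842)²/(0.25−0.2)² = 45.3.
At s = 45.3: P(θ<0.25) ≈ 0.807. Adjusting to match 0.8 gives s ≈ 42.35.
So α = 0.2·42.35 ≈ 8.47, β = 0.8·42.35 ≈ 33.88.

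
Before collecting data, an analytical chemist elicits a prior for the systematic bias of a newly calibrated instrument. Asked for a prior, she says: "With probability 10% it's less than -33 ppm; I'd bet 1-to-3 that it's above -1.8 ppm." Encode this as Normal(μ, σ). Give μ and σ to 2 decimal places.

For Normal(μ,σ), the p-quantile is μ + z_p·σ. Here z_{0.1} = -1.282, z_{0.75} = 0.6745.
So -33 = μ − 1.282σ and -1.8 = μ + 0.6745σ.
Subtracting: σ = (-1.8 − -33)/(0.6745 − (-1.282)) = 15.95.
Then μ = -33 − (-1.282)·15.95 = -12.56.

μ = -12.56, σ = 15.95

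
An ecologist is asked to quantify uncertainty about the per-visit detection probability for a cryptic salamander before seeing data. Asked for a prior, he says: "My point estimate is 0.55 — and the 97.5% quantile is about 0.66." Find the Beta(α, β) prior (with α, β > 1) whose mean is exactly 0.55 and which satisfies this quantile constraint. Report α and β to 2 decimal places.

With mean 0.55 fixed, write α = 0.55s, β = 0.45s where s = α+β.
Need P(θ < 0.66) = 0.975 under Beta(0.55s, 0.45s). Normal approximation: (q−m)/√(m(1−m)/s) ≈ z_{0.975} = 1.96, so s ≈ 0.55·0.45·(1.96)²/(0.66−0.55)² = 78.6.
At s = 78.6: P(θ<0.66) ≈ 0.977. Adjusting to match 0.975 gives s ≈ 75.36.
So α = 0.55·75.36 ≈ 41.45, β = 0.45·75.36 ≈ 33.91.

α ≈ 41.45, β ≈ 33.91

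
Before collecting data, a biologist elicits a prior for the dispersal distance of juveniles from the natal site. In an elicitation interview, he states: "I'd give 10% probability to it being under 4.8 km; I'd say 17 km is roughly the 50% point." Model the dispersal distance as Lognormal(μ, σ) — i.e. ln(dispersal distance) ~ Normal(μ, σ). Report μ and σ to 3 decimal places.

If T ~ Lognormal(μ,σ) then ln T ~ Normal(μ,σ), so the p-quantile of ln T is μ + z_p·σ.
ln(4.8) = 1.569 and ln(17) = 2.833; z_{0.1} = -1.282, z_{0.5} = 0.
σ = (2.833 − 1.569)/(0 − (-1.282)) = 0.987.
μ = 1.569 − (-1.282)·0.987 = 2.833.

μ ≈ 2.833, σ ≈ 0.987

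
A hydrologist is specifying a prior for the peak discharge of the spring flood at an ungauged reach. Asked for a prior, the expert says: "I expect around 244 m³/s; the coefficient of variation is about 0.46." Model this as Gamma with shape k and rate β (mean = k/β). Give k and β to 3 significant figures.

For Gamma(k, rate β): mean = k/β, variance = k/β², so CV = 1/√k.
CV = 0.46, hence k = 1/CV² = 4.73.
Then β = k/mean = 4.73/244 = 0.0194.

k ≈ 4.73, β ≈ 0.0194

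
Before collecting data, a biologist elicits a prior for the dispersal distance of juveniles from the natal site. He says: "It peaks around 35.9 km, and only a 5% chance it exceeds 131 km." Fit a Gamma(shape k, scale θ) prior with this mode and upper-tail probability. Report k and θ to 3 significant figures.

Gamma(k,θ) with k>1 has mode (k−1)θ, so θ = 35.9/(k−1).
Need P(X < 131) = 0.95 with θ tied to k this way. Start at k = 2, θ = 35.9: P(X<131) ≈ 0.879.
Too low — raise k to concentrate. Iterating converges to k ≈ 2.53.
Then θ = 35.9/(2.53−1) ≈ 23.5.

k ≈ 2.53, θ ≈ 23.5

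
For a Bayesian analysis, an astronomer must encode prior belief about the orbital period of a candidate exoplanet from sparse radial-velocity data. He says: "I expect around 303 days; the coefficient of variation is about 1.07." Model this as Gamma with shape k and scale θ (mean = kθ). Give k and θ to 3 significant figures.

For Gamma(k, scale θ): mean = kθ, variance = kθ², so CV = 1/√k.
CV = 1.07, hence k = 1/CV² = 0.873.
Then θ = mean/k = 303/0.873 = 347.

k ≈ 0.873, θ ≈ 347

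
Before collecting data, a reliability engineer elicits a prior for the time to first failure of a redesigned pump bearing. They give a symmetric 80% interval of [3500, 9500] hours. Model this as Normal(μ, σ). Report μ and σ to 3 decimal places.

A symmetric 80% interval runs μ ± z·σ with z = 1.282.
Half-width = 3000, so σ = 3000/1.282 = 2340.912.
μ is the interval midpoint, 6500.000.

μ = 6500.000, σ = 2340.912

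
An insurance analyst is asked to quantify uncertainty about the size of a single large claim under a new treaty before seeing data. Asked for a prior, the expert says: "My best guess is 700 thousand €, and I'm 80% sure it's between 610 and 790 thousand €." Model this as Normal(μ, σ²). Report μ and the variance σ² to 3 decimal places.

μ = 700.000, σ² = 4931.884

A symmetric 80% interval runs μ ± z·σ with z = 1.282.
Half-width = 90, so σ = 90/1.282 = 70.2274 and σ² = 4931.884.
μ is the stated best guess, 700.000.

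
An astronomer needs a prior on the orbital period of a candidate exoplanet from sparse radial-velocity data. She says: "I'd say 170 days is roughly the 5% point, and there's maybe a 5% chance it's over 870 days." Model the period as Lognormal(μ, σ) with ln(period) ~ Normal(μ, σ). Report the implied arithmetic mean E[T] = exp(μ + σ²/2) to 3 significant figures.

If T ~ Lognormal(μ,σ) then ln T ~ Normal(μ,σ), so the p-quantile of ln T is μ + z_p·σ.
ln(170) = 5.136 and ln(870) = 6.768; z_{0.05} = -1.645, z_{0.95} = 1.645.
σ = (6.768 − 5.136)/(1.645 − (-1.645)) = 0.496.
μ = 5.136 − (-1.645)·0.496 = 5.952.
E[T] = exp(μ + σ²/2) = exp(5.952 + 0.1232) = 435 days.

E[T] ≈ 435 days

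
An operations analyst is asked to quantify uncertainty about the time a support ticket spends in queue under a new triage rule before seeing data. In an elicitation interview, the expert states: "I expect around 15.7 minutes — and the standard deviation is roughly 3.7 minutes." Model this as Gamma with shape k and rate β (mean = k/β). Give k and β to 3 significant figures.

For Gamma(k, rate β): mean = k/β, variance = k/β², so CV = 1/√k.
CV = SD/mean = 3.7/15.7 = 0.2357, hence k = 1/CV² = 18.
Then β = k/mean = 18/15.7 = 1.15.

k ≈ 18, β ≈ 1.15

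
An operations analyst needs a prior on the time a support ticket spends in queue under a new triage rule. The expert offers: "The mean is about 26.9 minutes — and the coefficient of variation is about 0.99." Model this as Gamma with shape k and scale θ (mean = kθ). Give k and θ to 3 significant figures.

For Gamma(k, scale θ): mean = kθ, variance = kθ², so CV = 1/√k.
CV = 0.99, hence k = 1/CV² = 1.02.
Then θ = mean/k = 26.9/1.02 = 26.4.

k ≈ 1.02, θ ≈ 26.4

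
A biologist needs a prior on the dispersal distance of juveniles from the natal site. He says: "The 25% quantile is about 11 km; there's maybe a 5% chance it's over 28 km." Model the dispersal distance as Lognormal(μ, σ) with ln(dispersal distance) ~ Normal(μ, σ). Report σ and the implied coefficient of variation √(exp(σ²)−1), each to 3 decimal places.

If T ~ Lognormal(μ,σ) then ln T ~ Normal(μ,σ), so the p-quantile of ln T is μ + z_p·σ.
ln(11) = 2.398 and ln(28) = 3.332; z_{0.25} = -0.6745, z_{0.95} = 1.645.
σ = (3.332 − 2.398)/(1.645 − (-0.6745)) = 0.403.
μ = 2.398 − (-0.6745)·0.403 = 2.670.
CV = √(exp(σ²)−1) = √(exp(0.1623)−1) = 0.420.

σ ≈ 0.403, CV ≈ 0.420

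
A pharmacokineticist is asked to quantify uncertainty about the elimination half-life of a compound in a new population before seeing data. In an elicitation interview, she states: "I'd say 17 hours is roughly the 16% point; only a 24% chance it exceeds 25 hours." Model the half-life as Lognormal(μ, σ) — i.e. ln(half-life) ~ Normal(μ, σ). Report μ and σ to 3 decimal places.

μ ≈ 3.059, σ ≈ 0.227

If T ~ Lognormal(μ,σ) then ln T ~ Normal(μ,σ), so the p-quantile of ln T is μ + z_p·σ.
ln(17) = 2.833 and ln(25) = 3.219; z_{0.16} = -0.9945, z_{0.76} = 0.7063.
σ = (3.219 − 2.833)/(0.7063 − (-0.9945)) = 0.227.
μ = 2.833 − (-0.9945)·0.227 = 3.059.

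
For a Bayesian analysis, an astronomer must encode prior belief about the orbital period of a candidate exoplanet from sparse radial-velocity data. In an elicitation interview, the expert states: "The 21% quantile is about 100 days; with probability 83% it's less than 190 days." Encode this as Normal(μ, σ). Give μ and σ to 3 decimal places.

The p-quantile of Normal(μ,σ) is μ + z_p·σ, with z_{0.21} = -0.8064 and z_{0.83} = 0.9542.
Eliminate σ: μ = (z₂·x₁ − z₁·x₂)/(z₂ − z₁) = (0.9542·100 − (-0.8064)·190)/1.761 = 141.224.
Then σ = (x₂ − x₁)/(z₂ − z₁) = (190 − 100)/1.761 = 51.119.

μ = 141.224, σ = 51.119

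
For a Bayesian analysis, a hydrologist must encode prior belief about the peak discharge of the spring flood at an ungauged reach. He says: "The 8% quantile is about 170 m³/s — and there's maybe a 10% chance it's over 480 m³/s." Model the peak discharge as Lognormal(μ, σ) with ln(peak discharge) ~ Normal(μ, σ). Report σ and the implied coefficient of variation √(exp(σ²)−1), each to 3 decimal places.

σ ≈ 0.386, CV ≈ 0.401

If T ~ Lognormal(μ,σ) then ln T ~ Normal(μ,σ), so the p-quantile of ln T is μ + z_p·σ.
ln(170) = 5.136 and ln(480) = 6.174; z_{0.08} = -1.405, z_{0.9} = 1.282.
σ = (6.174 − 5.136)/(1.282 − (-1.405)) = 0.386.
μ = 5.136 − (-1.405)·0.386 = 5.679.
CV = √(exp(σ²)−1) = √(exp(0.1493)−1) = 0.401.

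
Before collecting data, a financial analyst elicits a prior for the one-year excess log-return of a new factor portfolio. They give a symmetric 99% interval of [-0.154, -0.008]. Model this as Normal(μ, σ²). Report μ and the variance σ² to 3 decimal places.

μ = -0.081, σ² = 0.001

A symmetric 99% interval runs μ ± z·σ with z = 2.576.
Half-width = 0.073, so σ = 0.073/2.576 = 0.0283 and σ² = 0.001.
μ is the interval midpoint, -0.081.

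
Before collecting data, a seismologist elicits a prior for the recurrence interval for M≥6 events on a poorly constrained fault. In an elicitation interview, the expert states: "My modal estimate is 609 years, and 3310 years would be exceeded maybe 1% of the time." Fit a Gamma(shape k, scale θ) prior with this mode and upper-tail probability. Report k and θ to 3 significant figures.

Gamma(k,θ) with k>1 has mode (k−1)θ, so θ = 609/(k−1).
Need P(X < 3310) = 0.99 with θ tied to k this way. Start at k = 2, θ = 609: P(X<3310) ≈ 0.972.
Too low — raise k to concentrate. Iterating converges to k ≈ 2.33.
Then θ = 609/(2.33−1) ≈ 457.

k ≈ 2.33, θ ≈ 457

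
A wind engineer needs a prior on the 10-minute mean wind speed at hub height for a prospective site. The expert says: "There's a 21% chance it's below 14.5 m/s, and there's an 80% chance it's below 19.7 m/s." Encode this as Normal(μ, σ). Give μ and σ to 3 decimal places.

μ = 17.044, σ = 3.155

The p-quantile of Normal(μ,σ) is μ + z_p·σ, with z_{0.21} = -0.8064 and z_{0.8} = 0.8416.
Eliminate σ: μ = (z₂·x₁ − z₁·x₂)/(z₂ − z₁) = (0.8416·14.5 − (-0.8064)·19.7)/1.648 = 17.044.
Then σ = (x₂ − x₁)/(z₂ − z₁) = (19.7 − 14.5)/1.648 = 3.155.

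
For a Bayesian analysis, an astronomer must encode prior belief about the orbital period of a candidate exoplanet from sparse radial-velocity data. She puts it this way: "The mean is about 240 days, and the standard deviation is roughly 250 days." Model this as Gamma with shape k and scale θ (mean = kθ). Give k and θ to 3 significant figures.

For Gamma(k, scale θ): mean = kθ, variance = kθ², so CV = 1/√k.
CV = SD/mean = 250/240 = 1.042, hence k = 1/CV² = 0.922.
Then θ = mean/k = 240/0.922 = 260.

k ≈ 0.922, θ ≈ 260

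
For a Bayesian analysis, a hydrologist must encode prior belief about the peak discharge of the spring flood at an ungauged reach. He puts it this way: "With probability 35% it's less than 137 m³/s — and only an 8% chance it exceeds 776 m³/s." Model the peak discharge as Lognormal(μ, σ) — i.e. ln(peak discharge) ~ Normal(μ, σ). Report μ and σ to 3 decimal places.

μ ≈ 5.293, σ ≈ 0.969

If T ~ Lognormal(μ,σ) then ln T ~ Normal(μ,σ), so the p-quantile of ln T is μ + z_p·σ.
ln(137) = 4.92 and ln(776) = 6.654; z_{0.35} = -0.3853, z_{0.92} = 1.405.
σ = (6.654 − 4.92)/(1.405 − (-0.3853)) = 0.969.
μ = 4.92 − (-0.3853)·0.969 = 5.293.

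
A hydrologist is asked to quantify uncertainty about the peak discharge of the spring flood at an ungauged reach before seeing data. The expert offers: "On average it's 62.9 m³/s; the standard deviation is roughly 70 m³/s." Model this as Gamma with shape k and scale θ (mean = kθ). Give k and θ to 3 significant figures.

k ≈ 0.807, θ ≈ 77.9

For Gamma(k, scale θ): mean = kθ, variance = kθ², so CV = 1/√k.
CV = SD/mean = 70/62.9 = 1.113, hence k = 1/CV² = 0.807.
Then θ = mean/k = 62.9/0.807 = 77.9.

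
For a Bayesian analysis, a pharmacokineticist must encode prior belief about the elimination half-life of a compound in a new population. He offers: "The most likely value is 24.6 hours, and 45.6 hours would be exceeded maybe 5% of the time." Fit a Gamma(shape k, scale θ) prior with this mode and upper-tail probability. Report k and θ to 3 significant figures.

k ≈ 8.31, θ ≈ 3.37

Gamma(k,θ) with k>1 has mode (k−1)θ, so θ = 24.6/(k−1).
Need P(X < 45.6) = 0.95 with θ tied to k this way. Start at k = 2, θ = 24.6: P(X<45.6) ≈ 0.553.
Too low — raise k to concentrate. Iterating converges to k ≈ 8.31.
Then θ = 24.6/(8.31−1) ≈ 3.37.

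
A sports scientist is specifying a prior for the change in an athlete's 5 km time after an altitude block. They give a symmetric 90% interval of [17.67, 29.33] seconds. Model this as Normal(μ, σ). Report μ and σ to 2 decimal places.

A symmetric 90% interval runs μ ± z·σ with z = 1.645.
Half-width = 5.83, so σ = 5.83/1.645 = 3.54.
μ is the interval midpoint, 23.50.

μ = 23.50, σ = 3.54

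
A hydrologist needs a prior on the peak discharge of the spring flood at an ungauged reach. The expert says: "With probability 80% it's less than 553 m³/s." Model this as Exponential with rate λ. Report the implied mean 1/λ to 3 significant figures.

mean ≈ 344 m³/s

P(T < 553.0) = 1 − e^(−λ·553.0) = 0.8, so λ = −ln(1−0.8)/553.0 = −ln(0.2)/553.0 = 0.00291.
Mean = 1/λ = 344 m³/s.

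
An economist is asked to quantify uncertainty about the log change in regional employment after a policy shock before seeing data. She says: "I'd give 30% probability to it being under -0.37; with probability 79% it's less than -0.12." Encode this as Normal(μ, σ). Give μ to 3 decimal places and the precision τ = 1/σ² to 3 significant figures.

For Normal(μ,σ), the p-quantile is μ + z_p·σ. Here z_{0.3} = -0.5244, z_{0.79} = 0.8064.
So -0.37 = μ − 0.5244σ and -0.12 = μ + 0.8064σ.
Subtracting: σ = (-0.12 − -0.37)/(0.8064 − (-0.5244)) = 0.188.
Then μ = -0.37 − (-0.5244)·0.188 = -0.271.
Precision τ = 1/σ² = 1/0.1879² = 28.3.

μ = -0.271, τ = 28.3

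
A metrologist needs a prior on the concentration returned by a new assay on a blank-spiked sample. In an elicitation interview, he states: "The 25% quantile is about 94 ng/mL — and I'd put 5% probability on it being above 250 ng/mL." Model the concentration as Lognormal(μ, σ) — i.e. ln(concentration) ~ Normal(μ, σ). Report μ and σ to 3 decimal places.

μ ≈ 4.828, σ ≈ 0.422

If T ~ Lognormal(μ,σ) then ln T ~ Normal(μ,σ), so the p-quantile of ln T is μ + z_p·σ.
ln(94) = 4.543 and ln(250) = 5.521; z_{0.25} = -0.6745, z_{0.95} = 1.645.
σ = (5.521 − 4.543)/(1.645 − (-0.6745)) = 0.422.
μ = 4.543 − (-0.6745)·0.422 = 4.828.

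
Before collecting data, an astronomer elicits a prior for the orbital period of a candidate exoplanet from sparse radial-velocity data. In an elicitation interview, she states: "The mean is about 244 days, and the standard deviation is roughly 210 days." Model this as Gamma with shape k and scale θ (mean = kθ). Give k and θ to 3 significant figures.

For Gamma(k, scale θ): mean = kθ, variance = kθ², so CV = 1/√k.
CV = SD/mean = 210/244 = 0.8607, hence k = 1/CV² = 1.35.
Then θ = mean/k = 244/1.35 = 181.

k ≈ 1.35, θ ≈ 181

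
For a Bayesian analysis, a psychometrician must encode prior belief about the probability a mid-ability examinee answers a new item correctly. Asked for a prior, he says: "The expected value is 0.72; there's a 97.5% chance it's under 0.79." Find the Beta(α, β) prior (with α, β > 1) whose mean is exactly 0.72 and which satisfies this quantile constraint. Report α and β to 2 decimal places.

With mean 0.72 fixed, write α = 0.72s, β = 0.28s where s = α+β.
Need P(θ < 0.79) = 0.975 under Beta(0.72s, 0.28s). Normal approximation: (q−m)/√(m(1−m)/s) ≈ z_{0.975} = 1.96, so s ≈ 0.72·0.28·(1.96)²/(0.79−0.72)² = 158.0.
At s = 158.0: P(θ<0.79) ≈ 0.980. Adjusting to match 0.975 gives s ≈ 144.16.
So α = 0.72·144.16 ≈ 103.80, β = 0.28·144.16 ≈ 40.37.

α ≈ 103.80, β ≈ 40.37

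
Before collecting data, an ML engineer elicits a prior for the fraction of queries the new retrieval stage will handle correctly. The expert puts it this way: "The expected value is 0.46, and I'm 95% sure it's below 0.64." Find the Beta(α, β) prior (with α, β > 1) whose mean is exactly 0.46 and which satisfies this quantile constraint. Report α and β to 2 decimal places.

With mean 0.46 fixed, write α = 0.46s, β = 0.54s where s = α+β.
Need P(θ < 0.64) = 0.95 under Beta(0.46s, 0.54s). Normal approximation: (q−m)/√(m(1−m)/s) ≈ z_{0.95} = 1.64, so s ≈ 0.46·0.54·(1.64)²/(0.64−0.46)² = 20.7.
At s = 20.7: P(θ<0.64) ≈ 0.952. Adjusting to match 0.95 gives s ≈ 20.38.
So α = 0.46·20.38 ≈ 9.37, β = 0.54·20.38 ≈ 11.00.

α ≈ 9.37, β ≈ 11.00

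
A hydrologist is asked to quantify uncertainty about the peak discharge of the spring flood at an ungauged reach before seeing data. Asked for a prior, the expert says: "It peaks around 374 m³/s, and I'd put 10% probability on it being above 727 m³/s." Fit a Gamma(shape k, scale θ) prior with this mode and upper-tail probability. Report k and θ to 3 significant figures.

k ≈ 5.33, θ ≈ 86.3

Gamma(k,θ) with k>1 has mode (k−1)θ, so θ = 374/(k−1).
Need P(X < 727) = 0.9 with θ tied to k this way. Start at k = 2, θ = 374: P(X<727) ≈ 0.579.
Too low — raise k to concentrate. Iterating converges to k ≈ 5.33.
Then θ = 374/(5.33−1) ≈ 86.3.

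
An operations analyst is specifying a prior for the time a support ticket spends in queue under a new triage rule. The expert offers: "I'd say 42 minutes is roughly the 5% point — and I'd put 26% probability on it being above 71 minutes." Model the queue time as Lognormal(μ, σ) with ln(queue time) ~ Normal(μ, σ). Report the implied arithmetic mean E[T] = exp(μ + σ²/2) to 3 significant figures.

If T ~ Lognormal(μ,σ) then ln T ~ Normal(μ,σ), so the p-quantile of ln T is μ + z_p·σ.
ln(42) = 3.738 and ln(71) = 4.263; z_{0.05} = -1.645, z_{0.74} = 0.6433.
σ = (4.263 − 3.738)/(0.6433 − (-1.645)) = 0.229.
μ = 3.738 − (-1.645)·0.229 = 4.115.
E[T] = exp(μ + σ²/2) = exp(4.115 + 0.0263) = 62.9 minutes.

E[T] ≈ 62.9 minutes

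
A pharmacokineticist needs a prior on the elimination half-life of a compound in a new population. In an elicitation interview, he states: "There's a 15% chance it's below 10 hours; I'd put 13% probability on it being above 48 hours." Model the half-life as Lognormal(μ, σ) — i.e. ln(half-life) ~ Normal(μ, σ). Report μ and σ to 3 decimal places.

μ ≈ 3.054, σ ≈ 0.725

If T ~ Lognormal(μ,σ) then ln T ~ Normal(μ,σ), so the p-quantile of ln T is μ + z_p·σ.
ln(10) = 2.303 and ln(48) = 3.871; z_{0.15} = -1.036, z_{0.87} = 1.126.
σ = (3.871 − 2.303)/(1.126 − (-1.036)) = 0.725.
μ = 2.303 − (-1.036)·0.725 = 3.054.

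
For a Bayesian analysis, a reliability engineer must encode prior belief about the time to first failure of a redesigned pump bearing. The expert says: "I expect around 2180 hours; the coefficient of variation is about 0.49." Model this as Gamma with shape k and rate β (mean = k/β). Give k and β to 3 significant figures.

For Gamma(k, rate β): mean = k/β, variance = k/β², so CV = 1/√k.
CV = 0.49, hence k = 1/CV² = 4.16.
Then β = k/mean = 4.16/2180 = 0.00191.

k ≈ 4.16, β ≈ 0.00191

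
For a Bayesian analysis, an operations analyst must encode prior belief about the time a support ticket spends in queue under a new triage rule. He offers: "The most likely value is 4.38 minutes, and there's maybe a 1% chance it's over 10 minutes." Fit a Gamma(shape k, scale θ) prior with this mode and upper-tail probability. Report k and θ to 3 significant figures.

k ≈ 8.02, θ ≈ 0.624

Gamma(k,θ) with k>1 has mode (k−1)θ, so θ = 4.38/(k−1).
Need P(X < 10) = 0.99 with θ tied to k this way. Start at k = 2, θ = 4.38: P(X<10) ≈ 0.665.
Too low — raise k to concentrate. Iterating converges to k ≈ 8.02.
Then θ = 4.38/(8.02−1) ≈ 0.624.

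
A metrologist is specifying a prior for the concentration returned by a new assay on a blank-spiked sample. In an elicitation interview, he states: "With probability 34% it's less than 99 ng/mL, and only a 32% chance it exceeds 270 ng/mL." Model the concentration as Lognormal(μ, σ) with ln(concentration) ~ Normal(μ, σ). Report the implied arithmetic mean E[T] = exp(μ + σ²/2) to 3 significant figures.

If T ~ Lognormal(μ,σ) then ln T ~ Normal(μ,σ), so the p-quantile of ln T is μ + z_p·σ.
ln(99) = 4.595 and ln(270) = 5.598; z_{0.34} = -0.4125, z_{0.68} = 0.4677.
σ = (5.598 − 4.595)/(0.4677 − (-0.4125)) = 1.140.
μ = 4.595 − (-0.4125)·1.140 = 5.065.
E[T] = exp(μ + σ²/2) = exp(5.065 + 0.6497) = 303 ng/mL.

E[T] ≈ 303 ng/mL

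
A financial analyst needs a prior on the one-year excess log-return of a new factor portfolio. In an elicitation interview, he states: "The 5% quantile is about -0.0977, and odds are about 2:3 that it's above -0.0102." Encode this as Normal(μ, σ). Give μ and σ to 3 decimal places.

μ = -0.022, σ = 0.046

The p-quantile of Normal(μ,σ) is μ + z_p·σ, with z_{0.05} = -1.645 and z_{0.6} = 0.2533.
Eliminate σ: μ = (z₂·x₁ − z₁·x₂)/(z₂ − z₁) = (0.2533·-0.0977 − (-1.645)·-0.0102)/1.898 = -0.022.
Then σ = (x₂ − x₁)/(z₂ − z₁) = (-0.0102 − -0.0977)/1.898 = 0.046.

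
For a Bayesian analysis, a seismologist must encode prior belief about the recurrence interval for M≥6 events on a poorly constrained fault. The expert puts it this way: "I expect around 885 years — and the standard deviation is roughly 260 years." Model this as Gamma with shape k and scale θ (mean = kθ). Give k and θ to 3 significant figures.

For Gamma(k, scale θ): mean = kθ, variance = kθ², so CV = 1/√k.
CV = SD/mean = 260/885 = 0.2938, hence k = 1/CV² = 11.6.
Then θ = mean/k = 885/11.6 = 76.4.

k ≈ 11.6, θ ≈ 76.4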